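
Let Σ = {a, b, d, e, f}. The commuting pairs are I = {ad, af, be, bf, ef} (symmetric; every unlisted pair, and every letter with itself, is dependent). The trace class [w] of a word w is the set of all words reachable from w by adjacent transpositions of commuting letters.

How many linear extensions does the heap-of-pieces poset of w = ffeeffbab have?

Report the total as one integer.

378

piece 0:f — minimal
piece 1:f rests on {0:f}
piece 2:e — minimal
piece 3:e rests on {2:e}
piece 4:f rests on {1:f}
piece 5:f rests on {4:f}
piece 6:b — minimal
piece 7:a rests on {3:e, 6:b}
piece 8:b rests on {7:a}
minimal pieces: {0:f, 2:e, 6:b}
ways to finish when only these pieces remain (= sum over removing one remaining piece with nothing left below it):
  1 left: {5}→1  {8}→1
  2 left: {4,5}→1  {5,8}→2  {7,8}→1
  3 left: {1,4,5}→1  {3,7,8}→1  {4,5,8}→3  {5,7,8}→3  {6,7,8}→1
  4 left: {0,1,4,5}→1  {1,4,5,8}→4  {2,3,7,8}→1  {3,5,7,8}→4  {3,6,7,8}→2  {4,5,7,8}→6  {5,6,7,8}→4
  5 left: {0,1,4,5,8}→5  {1,4,5,7,8}→10  {2,3,5,7,8}→5  {2,3,6,7,8}→3  {3,4,5,7,8}→10  {3,5,6,7,8}→10  {4,5,6,7,8}→10
  6 left: {0,1,4,5,7,8}→15  {1,3,4,5,7,8}→20  {1,4,5,6,7,8}→20  {2,3,4,5,7,8}→15  {2,3,5,6,7,8}→18  {3,4,5,6,7,8}→30
  7 left: {0,1,3,4,5,7,8}→35  {0,1,4,5,6,7,8}→35  {1,2,3,4,5,7,8}→35  {1,3,4,5,6,7,8}→70  {2,3,4,5,6,7,8}→63
  placing 0:f first → 168 extensions
  placing 2:e first → 140 extensions
  placing 6:b first → 70 extensions
total linear extensions = 378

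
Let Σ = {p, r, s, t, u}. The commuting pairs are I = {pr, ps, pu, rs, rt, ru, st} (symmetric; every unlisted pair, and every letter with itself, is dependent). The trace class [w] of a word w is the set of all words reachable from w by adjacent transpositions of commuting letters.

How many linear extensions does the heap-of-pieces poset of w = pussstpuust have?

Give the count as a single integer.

#0=p has no predecessor
#1=u has no predecessor
#2=s depends on [1:u]
#3=s depends on [2:s]
#4=s depends on [3:s]
#5=t depends on [0:p, 1:u]
#6=p depends on [5:t]
#7=u depends on [4:s, 5:t]
#8=u depends on [7:u]
#9=s depends on [8:u]
#10=t depends on [6:p, 8:u]
sources: [0:p, 1:u]
N(rest) = Σ N(rest − s) over sources s of rest; N(one piece) = 1:
  size 1 → [9]=1  [10]=1
  size 2 → [6,10]=1  [9,10]=2
  size 3 → [6,9,10]=3  [8,9,10]=2
  size 4 → [6,8,9,10]=5  [7,8,9,10]=2
  size 5 → [4,7,8,9,10]=2  [6,7,8,9,10]=7
  size 6 → [3,4,7,8,9,10]=2  [4,6,7,8,9,10]=9  [5,6,7,8,9,10]=7
  size 7 → [0,5,6,7,8,9,10]=7  [2,3,4,7,8,9,10]=2  [3,4,6,7,8,9,10]=11  [4,5,6,7,8,9,10]=16
  size 8 → [0,4,5,6,7,8,9,10]=23  [2,3,4,6,7,8,9,10]=13  [3,4,5,6,7,8,9,10]=27
  size 9 → [0,3,4,5,6,7,8,9,10]=50  [2,3,4,5,6,7,8,9,10]=40
  first=0(p) contributes 40
  first=1(u) contributes 90
|[w]| = 130

130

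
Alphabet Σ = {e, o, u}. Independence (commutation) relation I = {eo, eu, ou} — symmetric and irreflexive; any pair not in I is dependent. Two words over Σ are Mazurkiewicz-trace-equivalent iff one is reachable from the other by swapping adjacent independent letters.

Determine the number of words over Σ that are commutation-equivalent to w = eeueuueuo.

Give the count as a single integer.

630

#0=e has no predecessor
#1=e depends on [0:e]
#2=u has no predecessor
#3=e depends on [1:e]
#4=u depends on [2:u]
#5=u depends on [4:u]
#6=e depends on [3:e]
#7=u depends on [5:u]
#8=o has no predecessor
sources: [0:e, 2:u, 8:o]
N(rest) = Σ N(rest − s) over sources s of rest; N(one piece) = 1:
  size 1 → [6]=1  [7]=1  [8]=1
  size 2 → [3,6]=1  [5,7]=1  [6,7]=2  [6,8]=2  [7,8]=2
  size 3 → [1,3,6]=1  [3,6,7]=3  [3,6,8]=3  [4,5,7]=1  [5,6,7]=3  [5,7,8]=3  [6,7,8]=6
  size 4 → [0,1,3,6]=1  [1,3,6,7]=4  [1,3,6,8]=4  [2,4,5,7]=1  [3,5,6,7]=6  [3,6,7,8]=12  [4,5,6,7]=4  [4,5,7,8]=4  [5,6,7,8]=12
  size 5 → [0,1,3,6,7]=5  [0,1,3,6,8]=5  [1,3,5,6,7]=10  [1,3,6,7,8]=20  [2,4,5,6,7]=5  [2,4,5,7,8]=5  [3,4,5,6,7]=10  [3,5,6,7,8]=30  [4,5,6,7,8]=20
  size 6 → [0,1,3,5,6,7]=15  [0,1,3,6,7,8]=30  [1,3,4,5,6,7]=20  [1,3,5,6,7,8]=60  [2,3,4,5,6,7]=15  [2,4,5,6,7,8]=30  [3,4,5,6,7,8]=60
  size 7 → [0,1,3,4,5,6,7]=35  [0,1,3,5,6,7,8]=105  [1,2,3,4,5,6,7]=35  [1,3,4,5,6,7,8]=140  [2,3,4,5,6,7,8]=105
  first=0(e) contributes 280
  first=2(u) contributes 280
  first=8(o) contributes 70
|[w]| = 630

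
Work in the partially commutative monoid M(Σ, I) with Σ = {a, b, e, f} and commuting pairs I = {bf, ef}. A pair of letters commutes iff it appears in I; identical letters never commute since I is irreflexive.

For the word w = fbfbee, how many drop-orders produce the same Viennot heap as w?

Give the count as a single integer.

0(f) covers ∅
1(b) covers ∅
2(f) covers 0:f
3(b) covers 1:b
4(e) covers 3:b
5(e) covers 4:e
floor of heap: 0:f, 1:b
completions by unplaced set U, small U first (add the entries for U minus each lowest piece of U):
  |U|=1: {2}:1  {5}:1
  |U|=2: {0,2}:1  {2,5}:2  {4,5}:1
  |U|=3: {0,2,5}:3  {2,4,5}:3  {3,4,5}:1
  |U|=4: {0,2,4,5}:6  {1,3,4,5}:1  {2,3,4,5}:4
  start at 0(f): 5
  start at 1(b): 10
sum over floor = 15

15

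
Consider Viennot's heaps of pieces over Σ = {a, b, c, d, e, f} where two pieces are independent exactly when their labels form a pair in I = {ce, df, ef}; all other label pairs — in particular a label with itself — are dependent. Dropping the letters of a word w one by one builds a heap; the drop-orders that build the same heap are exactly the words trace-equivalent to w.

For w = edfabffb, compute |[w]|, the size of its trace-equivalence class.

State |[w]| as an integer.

3

drop 0:e onto floor
drop 1:d onto {0:e}
drop 2:f onto floor
drop 3:a onto {1:d, 2:f}
drop 4:b onto {3:a}
drop 5:f onto {4:b}
drop 6:f onto {5:f}
drop 7:b onto {6:f}
ground layer = {0:e, 2:f}
drop-orders for the pieces not yet dropped (sum over which currently-grounded one goes next):
  1 to go: {7} 1
  2 to go: {6,7} 1
  3 to go: {5,6,7} 1
  4 to go: {4,5,6,7} 1
  5 to go: {3,4,5,6,7} 1
  6 to go: {1,3,4,5,6,7} 1  {2,3,4,5,6,7} 1
  if 0:e drops first: 2 orders
  if 2:f drops first: 1 orders
heap linearizations: 3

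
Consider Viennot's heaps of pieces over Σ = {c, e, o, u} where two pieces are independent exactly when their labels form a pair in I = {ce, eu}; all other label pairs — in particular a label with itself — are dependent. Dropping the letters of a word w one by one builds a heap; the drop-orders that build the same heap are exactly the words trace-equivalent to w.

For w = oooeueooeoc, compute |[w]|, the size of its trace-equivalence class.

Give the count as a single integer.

drop 0:o onto floor
drop 1:o onto {0:o}
drop 2:o onto {1:o}
drop 3:e onto {2:o}
drop 4:u onto {2:o}
drop 5:e onto {3:e}
drop 6:o onto {4:u, 5:e}
drop 7:o onto {6:o}
drop 8:e onto {7:o}
drop 9:o onto {8:e}
drop 10:c onto {9:o}
ground layer = {0:o}
drop-orders for the pieces not yet dropped (sum over which currently-grounded one goes next):
  1 to go: {10} 1
  2 to go: {9,10} 1
  3 to go: {8,9,10} 1
  4 to go: {7,8,9,10} 1
  5 to go: {6,7,8,9,10} 1
  6 to go: {4,6,7,8,9,10} 1  {5,6,7,8,9,10} 1
  7 to go: {3,5,6,7,8,9,10} 1  {4,5,6,7,8,9,10} 2
  8 to go: {3,4,5,6,7,8,9,10} 3
  9 to go: {2,3,4,5,6,7,8,9,10} 3
  if 0:o drops first: 3 orders

3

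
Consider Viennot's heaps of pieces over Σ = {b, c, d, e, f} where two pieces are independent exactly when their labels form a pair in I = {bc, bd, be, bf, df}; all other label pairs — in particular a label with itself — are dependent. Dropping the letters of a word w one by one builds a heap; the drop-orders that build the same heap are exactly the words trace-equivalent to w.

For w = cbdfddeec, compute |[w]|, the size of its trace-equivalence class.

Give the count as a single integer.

36

0(c) covers ∅
1(b) covers ∅
2(d) covers 0:c
3(f) covers 0:c
4(d) covers 2:d
5(d) covers 4:d
6(e) covers 3:f, 5:d
7(e) covers 6:e
8(c) covers 7:e
floor of heap: 0:c, 1:b
completions by unplaced set U, small U first (add the entries for U minus each lowest piece of U):
  |U|=1: {1}:1  {8}:1
  |U|=2: {1,8}:2  {7,8}:1
  |U|=3: {1,7,8}:3  {6,7,8}:1
  |U|=4: {1,6,7,8}:4  {3,6,7,8}:1  {5,6,7,8}:1
  |U|=5: {1,3,6,7,8}:5  {1,5,6,7,8}:5  {3,5,6,7,8}:2  {4,5,6,7,8}:1
  |U|=6: {1,3,5,6,7,8}:12  {1,4,5,6,7,8}:6  {2,4,5,6,7,8}:1  {3,4,5,6,7,8}:3
  |U|=7: {1,2,4,5,6,7,8}:7  {1,3,4,5,6,7,8}:21  {2,3,4,5,6,7,8}:4
  start at 0(c): 32
  start at 1(b): 4
sum over floor = 36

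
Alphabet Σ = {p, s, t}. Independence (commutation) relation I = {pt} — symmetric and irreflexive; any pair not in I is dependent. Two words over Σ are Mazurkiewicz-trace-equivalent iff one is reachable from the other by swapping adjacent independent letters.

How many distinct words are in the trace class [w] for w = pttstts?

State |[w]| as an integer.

drop 0:p onto floor
drop 1:t onto floor
drop 2:t onto {1:t}
drop 3:s onto {0:p, 2:t}
drop 4:t onto {3:s}
drop 5:t onto {4:t}
drop 6:s onto {5:t}
ground layer = {0:p, 1:t}
drop-orders for the pieces not yet dropped (sum over which currently-grounded one goes next):
  1 to go: {6} 1
  2 to go: {5,6} 1
  3 to go: {4,5,6} 1
  4 to go: {3,4,5,6} 1
  5 to go: {0,3,4,5,6} 1  {2,3,4,5,6} 1
  if 0:p drops first: 1 orders
  if 1:t drops first: 2 orders
heap linearizations: 3

3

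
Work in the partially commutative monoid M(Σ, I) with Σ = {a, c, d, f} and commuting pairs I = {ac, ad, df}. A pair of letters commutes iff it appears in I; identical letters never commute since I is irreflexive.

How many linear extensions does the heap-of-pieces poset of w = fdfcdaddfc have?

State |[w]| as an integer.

46

0(f) covers ∅
1(d) covers ∅
2(f) covers 0:f
3(c) covers 1:d, 2:f
4(d) covers 3:c
5(a) covers 2:f
6(d) covers 4:d
7(d) covers 6:d
8(f) covers 3:c, 5:a
9(c) covers 7:d, 8:f
floor of heap: 0:f, 1:d
completions by unplaced set U, small U first (add the entries for U minus each lowest piece of U):
  |U|=1: {9}:1
  |U|=2: {7,9}:1  {8,9}:1
  |U|=3: {5,8,9}:1  {6,7,9}:1  {7,8,9}:2
  |U|=4: {4,6,7,9}:1  {5,7,8,9}:3  {6,7,8,9}:3
  |U|=5: {4,6,7,8,9}:4  {5,6,7,8,9}:6
  |U|=6: {3,4,6,7,8,9}:4  {4,5,6,7,8,9}:10
  |U|=7: {1,3,4,6,7,8,9}:4  {3,4,5,6,7,8,9}:14
  |U|=8: {1,3,4,5,6,7,8,9}:18  {2,3,4,5,6,7,8,9}:14
  start at 0(f): 32
  start at 1(d): 14
sum over floor = 46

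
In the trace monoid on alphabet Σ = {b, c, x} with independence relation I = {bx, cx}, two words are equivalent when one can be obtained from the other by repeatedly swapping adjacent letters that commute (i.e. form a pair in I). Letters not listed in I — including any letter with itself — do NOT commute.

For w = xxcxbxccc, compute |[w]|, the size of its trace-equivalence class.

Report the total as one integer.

126

#0=x has no predecessor
#1=x depends on [0:x]
#2=c has no predecessor
#3=x depends on [1:x]
#4=b depends on [2:c]
#5=x depends on [3:x]
#6=c depends on [4:b]
#7=c depends on [6:c]
#8=c depends on [7:c]
sources: [0:x, 2:c]
N(rest) = Σ N(rest − s) over sources s of rest; N(one piece) = 1:
  size 1 → [5]=1  [8]=1
  size 2 → [3,5]=1  [5,8]=2  [7,8]=1
  size 3 → [1,3,5]=1  [3,5,8]=3  [5,7,8]=3  [6,7,8]=1
  size 4 → [0,1,3,5]=1  [1,3,5,8]=4  [3,5,7,8]=6  [4,6,7,8]=1  [5,6,7,8]=4
  size 5 → [0,1,3,5,8]=5  [1,3,5,7,8]=10  [2,4,6,7,8]=1  [3,5,6,7,8]=10  [4,5,6,7,8]=5
  size 6 → [0,1,3,5,7,8]=15  [1,3,5,6,7,8]=20  [2,4,5,6,7,8]=6  [3,4,5,6,7,8]=15
  size 7 → [0,1,3,5,6,7,8]=35  [1,3,4,5,6,7,8]=35  [2,3,4,5,6,7,8]=21
  first=0(x) contributes 56
  first=2(c) contributes 70
|[w]| = 126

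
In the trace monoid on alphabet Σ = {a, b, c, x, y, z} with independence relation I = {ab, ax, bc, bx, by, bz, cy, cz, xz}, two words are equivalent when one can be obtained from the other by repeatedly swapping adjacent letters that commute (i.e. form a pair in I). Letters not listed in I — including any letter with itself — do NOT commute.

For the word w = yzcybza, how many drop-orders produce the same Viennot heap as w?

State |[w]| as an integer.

35

0(y) covers ∅
1(z) covers 0:y
2(c) covers ∅
3(y) covers 1:z
4(b) covers ∅
5(z) covers 3:y
6(a) covers 2:c, 5:z
floor of heap: 0:y, 2:c, 4:b
completions by unplaced set U, small U first (add the entries for U minus each lowest piece of U):
  |U|=1: {4}:1  {6}:1
  |U|=2: {2,6}:1  {4,6}:2  {5,6}:1
  |U|=3: {2,4,6}:3  {2,5,6}:2  {3,5,6}:1  {4,5,6}:3
  |U|=4: {1,3,5,6}:1  {2,3,5,6}:3  {2,4,5,6}:8  {3,4,5,6}:4
  |U|=5: {0,1,3,5,6}:1  {1,2,3,5,6}:4  {1,3,4,5,6}:5  {2,3,4,5,6}:15
  start at 0(y): 24
  start at 2(c): 6
  start at 4(b): 5
sum over floor = 35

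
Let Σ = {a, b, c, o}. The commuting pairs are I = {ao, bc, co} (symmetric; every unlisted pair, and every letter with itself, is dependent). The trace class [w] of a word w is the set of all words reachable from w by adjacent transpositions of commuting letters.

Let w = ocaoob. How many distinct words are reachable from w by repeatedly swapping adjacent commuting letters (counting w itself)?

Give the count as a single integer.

10

drop 0:o onto floor
drop 1:c onto floor
drop 2:a onto {1:c}
drop 3:o onto {0:o}
drop 4:o onto {3:o}
drop 5:b onto {2:a, 4:o}
ground layer = {0:o, 1:c}
drop-orders for the pieces not yet dropped (sum over which currently-grounded one goes next):
  1 to go: {5} 1
  2 to go: {2,5} 1  {4,5} 1
  3 to go: {1,2,5} 1  {2,4,5} 2  {3,4,5} 1
  4 to go: {0,3,4,5} 1  {1,2,4,5} 3  {2,3,4,5} 3
  if 0:o drops first: 6 orders
  if 1:c drops first: 4 orders
heap linearizations: 10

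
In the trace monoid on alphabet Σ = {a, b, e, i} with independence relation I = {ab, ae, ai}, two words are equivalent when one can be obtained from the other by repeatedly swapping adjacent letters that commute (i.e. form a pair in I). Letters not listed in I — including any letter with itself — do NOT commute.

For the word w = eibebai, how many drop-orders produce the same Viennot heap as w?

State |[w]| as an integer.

piece 0:e — minimal
piece 1:i rests on {0:e}
piece 2:b rests on {1:i}
piece 3:e rests on {2:b}
piece 4:b rests on {3:e}
piece 5:a — minimal
piece 6:i rests on {4:b}
minimal pieces: {0:e, 5:a}
ways to finish when only these pieces remain (= sum over removing one remaining piece with nothing left below it):
  1 left: {5}→1  {6}→1
  2 left: {4,6}→1  {5,6}→2
  3 left: {3,4,6}→1  {4,5,6}→3
  4 left: {2,3,4,6}→1  {3,4,5,6}→4
  5 left: {1,2,3,4,6}→1  {2,3,4,5,6}→5
  placing 0:e first → 6 extensions
  placing 5:a first → 1 extensions
total linear extensions = 7

7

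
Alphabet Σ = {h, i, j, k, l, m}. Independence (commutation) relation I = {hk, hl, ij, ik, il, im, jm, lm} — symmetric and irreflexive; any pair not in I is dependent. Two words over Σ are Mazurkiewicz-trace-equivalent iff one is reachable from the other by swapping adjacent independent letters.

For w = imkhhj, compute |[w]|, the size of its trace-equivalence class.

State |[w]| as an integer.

piece 0:i — minimal
piece 1:m — minimal
piece 2:k rests on {1:m}
piece 3:h rests on {0:i, 1:m}
piece 4:h rests on {3:h}
piece 5:j rests on {2:k, 4:h}
minimal pieces: {0:i, 1:m}
ways to finish when only these pieces remain (= sum over removing one remaining piece with nothing left below it):
  1 left: {5}→1
  2 left: {2,5}→1  {4,5}→1
  3 left: {2,4,5}→2  {3,4,5}→1
  4 left: {0,3,4,5}→1  {2,3,4,5}→3
  placing 0:i first → 3 extensions
  placing 1:m first → 4 extensions
total linear extensions = 7

7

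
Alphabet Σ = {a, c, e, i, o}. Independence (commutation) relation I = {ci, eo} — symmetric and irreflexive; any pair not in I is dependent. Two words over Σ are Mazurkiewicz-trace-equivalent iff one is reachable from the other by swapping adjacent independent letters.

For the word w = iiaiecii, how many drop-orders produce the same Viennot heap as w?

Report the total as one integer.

3

piece 0:i — minimal
piece 1:i rests on {0:i}
piece 2:a rests on {1:i}
piece 3:i rests on {2:a}
piece 4:e rests on {3:i}
piece 5:c rests on {4:e}
piece 6:i rests on {4:e}
piece 7:i rests on {6:i}
minimal pieces: {0:i}
ways to finish when only these pieces remain (= sum over removing one remaining piece with nothing left below it):
  1 left: {5}→1  {7}→1
  2 left: {5,7}→2  {6,7}→1
  3 left: {5,6,7}→3
  4 left: {4,5,6,7}→3
  5 left: {3,4,5,6,7}→3
  6 left: {2,3,4,5,6,7}→3
  placing 0:i first → 3 extensions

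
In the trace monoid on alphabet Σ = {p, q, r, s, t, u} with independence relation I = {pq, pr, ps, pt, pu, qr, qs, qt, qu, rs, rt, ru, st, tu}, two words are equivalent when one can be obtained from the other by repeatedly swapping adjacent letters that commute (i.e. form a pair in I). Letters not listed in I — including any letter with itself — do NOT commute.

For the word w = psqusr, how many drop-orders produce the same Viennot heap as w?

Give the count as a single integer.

piece 0:p — minimal
piece 1:s — minimal
piece 2:q — minimal
piece 3:u rests on {1:s}
piece 4:s rests on {3:u}
piece 5:r — minimal
minimal pieces: {0:p, 1:s, 2:q, 5:r}
ways to finish when only these pieces remain (= sum over removing one remaining piece with nothing left below it):
  1 left: {0}→1  {2}→1  {4}→1  {5}→1
  2 left: {0,2}→2  {0,4}→2  {0,5}→2  {2,4}→2  {2,5}→2  {3,4}→1  {4,5}→2
  3 left: {0,2,4}→6  {0,2,5}→6  {0,3,4}→3  {0,4,5}→6  {1,3,4}→1  {2,3,4}→3  {2,4,5}→6  {3,4,5}→3
  4 left: {0,1,3,4}→4  {0,2,3,4}→12  {0,2,4,5}→24  {0,3,4,5}→12  {1,2,3,4}→4  {1,3,4,5}→4  {2,3,4,5}→12
  placing 0:p first → 20 extensions
  placing 1:s first → 60 extensions
  placing 2:q first → 20 extensions
  placing 5:r first → 20 extensions
total linear extensions = 120

120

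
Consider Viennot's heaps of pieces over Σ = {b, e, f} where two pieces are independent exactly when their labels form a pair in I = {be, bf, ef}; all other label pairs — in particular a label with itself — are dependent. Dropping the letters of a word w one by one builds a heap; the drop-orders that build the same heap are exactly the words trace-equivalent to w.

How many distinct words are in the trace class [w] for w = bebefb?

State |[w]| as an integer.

drop 0:b onto floor
drop 1:e onto floor
drop 2:b onto {0:b}
drop 3:e onto {1:e}
drop 4:f onto floor
drop 5:b onto {2:b}
ground layer = {0:b, 1:e, 4:f}
drop-orders for the pieces not yet dropped (sum over which currently-grounded one goes next):
  1 to go: {3} 1  {4} 1  {5} 1
  2 to go: {1,3} 1  {2,5} 1  {3,4} 2  {3,5} 2  {4,5} 2
  3 to go: {0,2,5} 1  {1,3,4} 3  {1,3,5} 3  {2,3,5} 3  {2,4,5} 3  {3,4,5} 6
  4 to go: {0,2,3,5} 4  {0,2,4,5} 4  {1,2,3,5} 6  {1,3,4,5} 12  {2,3,4,5} 12
  if 0:b drops first: 30 orders
  if 1:e drops first: 20 orders
  if 4:f drops first: 10 orders
heap linearizations: 60

60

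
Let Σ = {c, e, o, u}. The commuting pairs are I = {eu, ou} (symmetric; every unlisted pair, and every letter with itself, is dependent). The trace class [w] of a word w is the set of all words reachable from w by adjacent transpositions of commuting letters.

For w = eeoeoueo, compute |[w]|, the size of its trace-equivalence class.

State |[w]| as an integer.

0(e) covers ∅
1(e) covers 0:e
2(o) covers 1:e
3(e) covers 2:o
4(o) covers 3:e
5(u) covers ∅
6(e) covers 4:o
7(o) covers 6:e
floor of heap: 0:e, 5:u
completions by unplaced set U, small U first (add the entries for U minus each lowest piece of U):
  |U|=1: {5}:1  {7}:1
  |U|=2: {5,7}:2  {6,7}:1
  |U|=3: {4,6,7}:1  {5,6,7}:3
  |U|=4: {3,4,6,7}:1  {4,5,6,7}:4
  |U|=5: {2,3,4,6,7}:1  {3,4,5,6,7}:5
  |U|=6: {1,2,3,4,6,7}:1  {2,3,4,5,6,7}:6
  start at 0(e): 7
  start at 5(u): 1
sum over floor = 8

8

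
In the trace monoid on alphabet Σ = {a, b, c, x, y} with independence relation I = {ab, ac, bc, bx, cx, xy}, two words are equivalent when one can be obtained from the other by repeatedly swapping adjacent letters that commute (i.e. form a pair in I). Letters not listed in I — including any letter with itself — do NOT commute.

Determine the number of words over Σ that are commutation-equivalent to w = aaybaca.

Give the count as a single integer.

0(a) covers ∅
1(a) covers 0:a
2(y) covers 1:a
3(b) covers 2:y
4(a) covers 2:y
5(c) covers 2:y
6(a) covers 4:a
floor of heap: 0:a
completions by unplaced set U, small U first (add the entries for U minus each lowest piece of U):
  |U|=1: {3}:1  {5}:1  {6}:1
  |U|=2: {3,5}:2  {3,6}:2  {4,6}:1  {5,6}:2
  |U|=3: {3,4,6}:3  {3,5,6}:6  {4,5,6}:3
  |U|=4: {3,4,5,6}:12
  |U|=5: {2,3,4,5,6}:12
  start at 0(a): 12

12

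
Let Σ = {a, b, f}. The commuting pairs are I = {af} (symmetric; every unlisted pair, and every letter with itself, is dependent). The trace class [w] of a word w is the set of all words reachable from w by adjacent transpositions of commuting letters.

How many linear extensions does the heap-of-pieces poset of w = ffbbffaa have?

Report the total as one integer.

drop 0:f onto floor
drop 1:f onto {0:f}
drop 2:b onto {1:f}
drop 3:b onto {2:b}
drop 4:f onto {3:b}
drop 5:f onto {4:f}
drop 6:a onto {3:b}
drop 7:a onto {6:a}
ground layer = {0:f}
drop-orders for the pieces not yet dropped (sum over which currently-grounded one goes next):
  1 to go: {5} 1  {7} 1
  2 to go: {4,5} 1  {5,7} 2  {6,7} 1
  3 to go: {4,5,7} 3  {5,6,7} 3
  4 to go: {4,5,6,7} 6
  5 to go: {3,4,5,6,7} 6
  6 to go: {2,3,4,5,6,7} 6
  if 0:f drops first: 6 orders

6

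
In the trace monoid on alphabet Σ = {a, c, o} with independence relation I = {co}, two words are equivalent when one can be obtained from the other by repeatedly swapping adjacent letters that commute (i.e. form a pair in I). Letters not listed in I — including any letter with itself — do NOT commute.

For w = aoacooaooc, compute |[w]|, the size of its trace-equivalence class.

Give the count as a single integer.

0(a) covers ∅
1(o) covers 0:a
2(a) covers 1:o
3(c) covers 2:a
4(o) covers 2:a
5(o) covers 4:o
6(a) covers 3:c, 5:o
7(o) covers 6:a
8(o) covers 7:o
9(c) covers 6:a
floor of heap: 0:a
completions by unplaced set U, small U first (add the entries for U minus each lowest piece of U):
  |U|=1: {8}:1  {9}:1
  |U|=2: {7,8}:1  {8,9}:2
  |U|=3: {7,8,9}:3
  |U|=4: {6,7,8,9}:3
  |U|=5: {3,6,7,8,9}:3  {5,6,7,8,9}:3
  |U|=6: {3,5,6,7,8,9}:6  {4,5,6,7,8,9}:3
  |U|=7: {3,4,5,6,7,8,9}:9
  |U|=8: {2,3,4,5,6,7,8,9}:9
  start at 0(a): 9

9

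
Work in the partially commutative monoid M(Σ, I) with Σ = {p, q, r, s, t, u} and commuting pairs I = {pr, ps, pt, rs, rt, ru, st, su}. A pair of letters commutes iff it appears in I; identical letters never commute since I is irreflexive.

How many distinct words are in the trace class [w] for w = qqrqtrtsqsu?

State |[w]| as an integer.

24

0(q) covers ∅
1(q) covers 0:q
2(r) covers 1:q
3(q) covers 2:r
4(t) covers 3:q
5(r) covers 3:q
6(t) covers 4:t
7(s) covers 3:q
8(q) covers 5:r, 6:t, 7:s
9(s) covers 8:q
10(u) covers 8:q
floor of heap: 0:q
completions by unplaced set U, small U first (add the entries for U minus each lowest piece of U):
  |U|=1: {9}:1  {10}:1
  |U|=2: {9,10}:2
  |U|=3: {8,9,10}:2
  |U|=4: {5,8,9,10}:2  {6,8,9,10}:2  {7,8,9,10}:2
  |U|=5: {4,6,8,9,10}:2  {5,6,8,9,10}:4  {5,7,8,9,10}:4  {6,7,8,9,10}:4
  |U|=6: {4,5,6,8,9,10}:6  {4,6,7,8,9,10}:6  {5,6,7,8,9,10}:12
  |U|=7: {4,5,6,7,8,9,10}:24
  |U|=8: {3,4,5,6,7,8,9,10}:24
  |U|=9: {2,3,4,5,6,7,8,9,10}:24
  start at 0(q): 24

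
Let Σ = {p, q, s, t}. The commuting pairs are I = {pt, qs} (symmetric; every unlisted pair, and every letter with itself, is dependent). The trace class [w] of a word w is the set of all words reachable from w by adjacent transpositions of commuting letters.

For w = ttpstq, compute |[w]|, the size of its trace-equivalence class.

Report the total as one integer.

piece 0:t — minimal
piece 1:t rests on {0:t}
piece 2:p — minimal
piece 3:s rests on {1:t, 2:p}
piece 4:t rests on {3:s}
piece 5:q rests on {4:t}
minimal pieces: {0:t, 2:p}
ways to finish when only these pieces remain (= sum over removing one remaining piece with nothing left below it):
  1 left: {5}→1
  2 left: {4,5}→1
  3 left: {3,4,5}→1
  4 left: {1,3,4,5}→1  {2,3,4,5}→1
  placing 0:t first → 2 extensions
  placing 2:p first → 1 extensions
total linear extensions = 3

3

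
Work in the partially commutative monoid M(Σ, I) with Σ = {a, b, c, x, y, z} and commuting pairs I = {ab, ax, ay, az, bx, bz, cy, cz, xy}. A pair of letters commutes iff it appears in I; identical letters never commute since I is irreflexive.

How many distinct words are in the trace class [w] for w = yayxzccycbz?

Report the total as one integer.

642

piece 0:y — minimal
piece 1:a — minimal
piece 2:y rests on {0:y}
piece 3:x — minimal
piece 4:z rests on {2:y, 3:x}
piece 5:c rests on {1:a, 3:x}
piece 6:c rests on {5:c}
piece 7:y rests on {4:z}
piece 8:c rests on {6:c}
piece 9:b rests on {7:y, 8:c}
piece 10:z rests on {7:y}
minimal pieces: {0:y, 1:a, 3:x}
ways to finish when only these pieces remain (= sum over removing one remaining piece with nothing left below it):
  1 left: {9}→1  {10}→1
  2 left: {8,9}→1  {9,10}→2
  3 left: {6,8,9}→1  {7,9,10}→2  {8,9,10}→3
  4 left: {4,7,9,10}→2  {5,6,8,9}→1  {6,8,9,10}→4  {7,8,9,10}→5
  5 left: {1,5,6,8,9}→1  {2,4,7,9,10}→2  {4,7,8,9,10}→7  {5,6,8,9,10}→5  {6,7,8,9,10}→9
  6 left: {0,2,4,7,9,10}→2  {1,5,6,8,9,10}→6  {2,4,7,8,9,10}→9  {4,6,7,8,9,10}→16  {5,6,7,8,9,10}→14
  7 left: {0,2,4,7,8,9,10}→11  {1,5,6,7,8,9,10}→20  {2,4,6,7,8,9,10}→25  {4,5,6,7,8,9,10}→30
  8 left: {0,2,4,6,7,8,9,10}→36  {1,4,5,6,7,8,9,10}→50  {2,4,5,6,7,8,9,10}→55  {3,4,5,6,7,8,9,10}→30
  9 left: {0,2,4,5,6,7,8,9,10}→91  {1,2,4,5,6,7,8,9,10}→105  {1,3,4,5,6,7,8,9,10}→80  {2,3,4,5,6,7,8,9,10}→85
  placing 0:y first → 270 extensions
  placing 1:a first → 176 extensions
  placing 3:x first → 196 extensions
total linear extensions = 642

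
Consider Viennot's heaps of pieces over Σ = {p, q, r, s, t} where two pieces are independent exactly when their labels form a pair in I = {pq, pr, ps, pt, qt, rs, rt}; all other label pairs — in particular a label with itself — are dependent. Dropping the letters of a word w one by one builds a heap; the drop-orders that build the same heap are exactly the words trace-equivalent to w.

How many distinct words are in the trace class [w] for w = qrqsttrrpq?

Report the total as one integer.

0(q) covers ∅
1(r) covers 0:q
2(q) covers 1:r
3(s) covers 2:q
4(t) covers 3:s
5(t) covers 4:t
6(r) covers 2:q
7(r) covers 6:r
8(p) covers ∅
9(q) covers 3:s, 7:r
floor of heap: 0:q, 8:p
completions by unplaced set U, small U first (add the entries for U minus each lowest piece of U):
  |U|=1: {5}:1  {8}:1  {9}:1
  |U|=2: {4,5}:1  {5,8}:2  {5,9}:2  {7,9}:1  {8,9}:2
  |U|=3: {4,5,8}:3  {4,5,9}:3  {5,7,9}:3  {5,8,9}:6  {6,7,9}:1  {7,8,9}:3
  |U|=4: {3,4,5,9}:3  {4,5,7,9}:6  {4,5,8,9}:12  {5,6,7,9}:4  {5,7,8,9}:12  {6,7,8,9}:4
  |U|=5: {3,4,5,7,9}:9  {3,4,5,8,9}:15  {4,5,6,7,9}:10  {4,5,7,8,9}:30  {5,6,7,8,9}:20
  |U|=6: {3,4,5,6,7,9}:19  {3,4,5,7,8,9}:54  {4,5,6,7,8,9}:60
  |U|=7: {2,3,4,5,6,7,9}:19  {3,4,5,6,7,8,9}:133
  |U|=8: {1,2,3,4,5,6,7,9}:19  {2,3,4,5,6,7,8,9}:152
  start at 0(q): 171
  start at 8(p): 19
sum over floor = 190

190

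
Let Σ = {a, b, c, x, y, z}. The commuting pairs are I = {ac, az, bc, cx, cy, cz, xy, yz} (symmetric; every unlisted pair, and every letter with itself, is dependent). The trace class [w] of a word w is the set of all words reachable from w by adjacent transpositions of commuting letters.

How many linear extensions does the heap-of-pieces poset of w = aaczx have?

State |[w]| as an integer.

piece 0:a — minimal
piece 1:a rests on {0:a}
piece 2:c — minimal
piece 3:z — minimal
piece 4:x rests on {1:a, 3:z}
minimal pieces: {0:a, 2:c, 3:z}
ways to finish when only these pieces remain (= sum over removing one remaining piece with nothing left below it):
  1 left: {2}→1  {4}→1
  2 left: {1,4}→1  {2,4}→2  {3,4}→1
  3 left: {0,1,4}→1  {1,2,4}→3  {1,3,4}→2  {2,3,4}→3
  placing 0:a first → 8 extensions
  placing 2:c first → 3 extensions
  placing 3:z first → 4 extensions
total linear extensions = 15

15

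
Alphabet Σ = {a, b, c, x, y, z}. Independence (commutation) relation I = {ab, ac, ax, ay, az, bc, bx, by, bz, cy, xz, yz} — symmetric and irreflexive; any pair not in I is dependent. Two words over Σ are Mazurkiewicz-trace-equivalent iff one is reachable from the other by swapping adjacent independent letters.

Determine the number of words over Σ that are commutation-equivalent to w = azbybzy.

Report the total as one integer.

piece 0:a — minimal
piece 1:z — minimal
piece 2:b — minimal
piece 3:y — minimal
piece 4:b rests on {2:b}
piece 5:z rests on {1:z}
piece 6:y rests on {3:y}
minimal pieces: {0:a, 1:z, 2:b, 3:y}
ways to finish when only these pieces remain (= sum over removing one remaining piece with nothing left below it):
  1 left: {0}→1  {4}→1  {5}→1  {6}→1
  2 left: {0,4}→2  {0,5}→2  {0,6}→2  {1,5}→1  {2,4}→1  {3,6}→1  {4,5}→2  {4,6}→2  {5,6}→2
  3 left: {0,1,5}→3  {0,2,4}→3  {0,3,6}→3  {0,4,5}→6  {0,4,6}→6  {0,5,6}→6  {1,4,5}→3  {1,5,6}→3  {2,4,5}→3  {2,4,6}→3  {3,4,6}→3  {3,5,6}→3  {4,5,6}→6
  4 left: {0,1,4,5}→12  {0,1,5,6}→12  {0,2,4,5}→12  {0,2,4,6}→12  {0,3,4,6}→12  {0,3,5,6}→12  {0,4,5,6}→24  {1,2,4,5}→6  {1,3,5,6}→6  {1,4,5,6}→12  {2,3,4,6}→6  {2,4,5,6}→12  {3,4,5,6}→12
  5 left: {0,1,2,4,5}→30  {0,1,3,5,6}→30  {0,1,4,5,6}→60  {0,2,3,4,6}→30  {0,2,4,5,6}→60  {0,3,4,5,6}→60  {1,2,4,5,6}→30  {1,3,4,5,6}→30  {2,3,4,5,6}→30
  placing 0:a first → 90 extensions
  placing 1:z first → 180 extensions
  placing 2:b first → 180 extensions
  placing 3:y first → 180 extensions
total linear extensions = 630

630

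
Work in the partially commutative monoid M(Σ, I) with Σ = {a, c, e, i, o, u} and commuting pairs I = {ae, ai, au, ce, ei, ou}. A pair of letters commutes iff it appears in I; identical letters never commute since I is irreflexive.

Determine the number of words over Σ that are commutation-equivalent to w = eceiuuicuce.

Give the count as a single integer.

12

#0=e has no predecessor
#1=c has no predecessor
#2=e depends on [0:e]
#3=i depends on [1:c]
#4=u depends on [2:e, 3:i]
#5=u depends on [4:u]
#6=i depends on [5:u]
#7=c depends on [6:i]
#8=u depends on [7:c]
#9=c depends on [8:u]
#10=e depends on [8:u]
sources: [0:e, 1:c]
N(rest) = Σ N(rest − s) over sources s of rest; N(one piece) = 1:
  size 1 → [9]=1  [10]=1
  size 2 → [9,10]=2
  size 3 → [8,9,10]=2
  size 4 → [7,8,9,10]=2
  size 5 → [6,7,8,9,10]=2
  size 6 → [5,6,7,8,9,10]=2
  size 7 → [4,5,6,7,8,9,10]=2
  size 8 → [2,4,5,6,7,8,9,10]=2  [3,4,5,6,7,8,9,10]=2
  size 9 → [0,2,4,5,6,7,8,9,10]=2  [1,3,4,5,6,7,8,9,10]=2  [2,3,4,5,6,7,8,9,10]=4
  first=0(e) contributes 6
  first=1(c) contributes 6
|[w]| = 12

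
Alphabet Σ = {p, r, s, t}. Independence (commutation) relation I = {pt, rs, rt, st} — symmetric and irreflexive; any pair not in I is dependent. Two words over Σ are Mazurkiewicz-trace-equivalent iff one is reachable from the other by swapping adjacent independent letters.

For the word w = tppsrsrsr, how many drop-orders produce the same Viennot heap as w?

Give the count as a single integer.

180

drop 0:t onto floor
drop 1:p onto floor
drop 2:p onto {1:p}
drop 3:s onto {2:p}
drop 4:r onto {2:p}
drop 5:s onto {3:s}
drop 6:r onto {4:r}
drop 7:s onto {5:s}
drop 8:r onto {6:r}
ground layer = {0:t, 1:p}
drop-orders for the pieces not yet dropped (sum over which currently-grounded one goes next):
  1 to go: {0} 1  {7} 1  {8} 1
  2 to go: {0,7} 2  {0,8} 2  {5,7} 1  {6,8} 1  {7,8} 2
  3 to go: {0,5,7} 3  {0,6,8} 3  {0,7,8} 6  {3,5,7} 1  {4,6,8} 1  {5,7,8} 3  {6,7,8} 3
  4 to go: {0,3,5,7} 4  {0,4,6,8} 4  {0,5,7,8} 12  {0,6,7,8} 12  {3,5,7,8} 4  {4,6,7,8} 4  {5,6,7,8} 6
  5 to go: {0,3,5,7,8} 20  {0,4,6,7,8} 20  {0,5,6,7,8} 30  {3,5,6,7,8} 10  {4,5,6,7,8} 10
  6 to go: {0,3,5,6,7,8} 60  {0,4,5,6,7,8} 60  {3,4,5,6,7,8} 20
  7 to go: {0,3,4,5,6,7,8} 140  {2,3,4,5,6,7,8} 20
  if 0:t drops first: 20 orders
  if 1:p drops first: 160 orders
heap linearizations: 180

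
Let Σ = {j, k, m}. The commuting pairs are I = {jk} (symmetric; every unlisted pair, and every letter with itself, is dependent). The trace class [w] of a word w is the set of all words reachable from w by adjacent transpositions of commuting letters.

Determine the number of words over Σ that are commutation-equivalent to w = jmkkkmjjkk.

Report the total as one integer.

6

drop 0:j onto floor
drop 1:m onto {0:j}
drop 2:k onto {1:m}
drop 3:k onto {2:k}
drop 4:k onto {3:k}
drop 5:m onto {4:k}
drop 6:j onto {5:m}
drop 7:j onto {6:j}
drop 8:k onto {5:m}
drop 9:k onto {8:k}
ground layer = {0:j}
drop-orders for the pieces not yet dropped (sum over which currently-grounded one goes next):
  1 to go: {7} 1  {9} 1
  2 to go: {6,7} 1  {7,9} 2  {8,9} 1
  3 to go: {6,7,9} 3  {7,8,9} 3
  4 to go: {6,7,8,9} 6
  5 to go: {5,6,7,8,9} 6
  6 to go: {4,5,6,7,8,9} 6
  7 to go: {3,4,5,6,7,8,9} 6
  8 to go: {2,3,4,5,6,7,8,9} 6
  if 0:j drops first: 6 orders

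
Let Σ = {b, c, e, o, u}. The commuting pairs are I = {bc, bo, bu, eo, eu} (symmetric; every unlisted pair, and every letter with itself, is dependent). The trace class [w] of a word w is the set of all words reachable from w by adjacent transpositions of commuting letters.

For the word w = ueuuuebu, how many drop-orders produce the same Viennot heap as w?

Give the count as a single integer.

piece 0:u — minimal
piece 1:e — minimal
piece 2:u rests on {0:u}
piece 3:u rests on {2:u}
piece 4:u rests on {3:u}
piece 5:e rests on {1:e}
piece 6:b rests on {5:e}
piece 7:u rests on {4:u}
minimal pieces: {0:u, 1:e}
ways to finish when only these pieces remain (= sum over removing one remaining piece with nothing left below it):
  1 left: {6}→1  {7}→1
  2 left: {4,7}→1  {5,6}→1  {6,7}→2
  3 left: {1,5,6}→1  {3,4,7}→1  {4,6,7}→3  {5,6,7}→3
  4 left: {1,5,6,7}→4  {2,3,4,7}→1  {3,4,6,7}→4  {4,5,6,7}→6
  5 left: {0,2,3,4,7}→1  {1,4,5,6,7}→10  {2,3,4,6,7}→5  {3,4,5,6,7}→10
  6 left: {0,2,3,4,6,7}→6  {1,3,4,5,6,7}→20  {2,3,4,5,6,7}→15
  placing 0:u first → 35 extensions
  placing 1:e first → 21 extensions
total linear extensions = 56

56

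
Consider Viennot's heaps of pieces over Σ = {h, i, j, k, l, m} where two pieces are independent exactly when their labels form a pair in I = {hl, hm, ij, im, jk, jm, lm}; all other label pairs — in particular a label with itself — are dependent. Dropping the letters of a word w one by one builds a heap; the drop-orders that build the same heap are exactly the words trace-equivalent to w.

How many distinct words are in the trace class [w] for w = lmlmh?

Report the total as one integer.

0(l) covers ∅
1(m) covers ∅
2(l) covers 0:l
3(m) covers 1:m
4(h) covers ∅
floor of heap: 0:l, 1:m, 4:h
completions by unplaced set U, small U first (add the entries for U minus each lowest piece of U):
  |U|=1: {2}:1  {3}:1  {4}:1
  |U|=2: {0,2}:1  {1,3}:1  {2,3}:2  {2,4}:2  {3,4}:2
  |U|=3: {0,2,3}:3  {0,2,4}:3  {1,2,3}:3  {1,3,4}:3  {2,3,4}:6
  start at 0(l): 12
  start at 1(m): 12
  start at 4(h): 6
sum over floor = 30

30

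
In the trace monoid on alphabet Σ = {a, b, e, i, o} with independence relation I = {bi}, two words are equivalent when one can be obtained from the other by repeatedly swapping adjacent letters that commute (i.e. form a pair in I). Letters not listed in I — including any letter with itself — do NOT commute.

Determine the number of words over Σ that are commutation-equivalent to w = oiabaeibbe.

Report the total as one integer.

3

0(o) covers ∅
1(i) covers 0:o
2(a) covers 1:i
3(b) covers 2:a
4(a) covers 3:b
5(e) covers 4:a
6(i) covers 5:e
7(b) covers 5:e
8(b) covers 7:b
9(e) covers 6:i, 8:b
floor of heap: 0:o
completions by unplaced set U, small U first (add the entries for U minus each lowest piece of U):
  |U|=1: {9}:1
  |U|=2: {6,9}:1  {8,9}:1
  |U|=3: {6,8,9}:2  {7,8,9}:1
  |U|=4: {6,7,8,9}:3
  |U|=5: {5,6,7,8,9}:3
  |U|=6: {4,5,6,7,8,9}:3
  |U|=7: {3,4,5,6,7,8,9}:3
  |U|=8: {2,3,4,5,6,7,8,9}:3
  start at 0(o): 3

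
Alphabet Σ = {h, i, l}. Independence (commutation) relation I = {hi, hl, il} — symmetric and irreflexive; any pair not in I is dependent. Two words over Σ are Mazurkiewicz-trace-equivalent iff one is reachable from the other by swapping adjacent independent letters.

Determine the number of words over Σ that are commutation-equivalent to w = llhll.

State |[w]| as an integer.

drop 0:l onto floor
drop 1:l onto {0:l}
drop 2:h onto floor
drop 3:l onto {1:l}
drop 4:l onto {3:l}
ground layer = {0:l, 2:h}
drop-orders for the pieces not yet dropped (sum over which currently-grounded one goes next):
  1 to go: {2} 1  {4} 1
  2 to go: {2,4} 2  {3,4} 1
  3 to go: {1,3,4} 1  {2,3,4} 3
  if 0:l drops first: 4 orders
  if 2:h drops first: 1 orders
heap linearizations: 5

5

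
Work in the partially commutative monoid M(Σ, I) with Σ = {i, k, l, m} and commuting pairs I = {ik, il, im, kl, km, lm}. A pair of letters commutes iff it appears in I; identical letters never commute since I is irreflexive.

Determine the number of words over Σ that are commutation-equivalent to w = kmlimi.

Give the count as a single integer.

180

#0=k has no predecessor
#1=m has no predecessor
#2=l has no predecessor
#3=i has no predecessor
#4=m depends on [1:m]
#5=i depends on [3:i]
sources: [0:k, 1:m, 2:l, 3:i]
N(rest) = Σ N(rest − s) over sources s of rest; N(one piece) = 1:
  size 1 → [0]=1  [2]=1  [4]=1  [5]=1
  size 2 → [0,2]=2  [0,4]=2  [0,5]=2  [1,4]=1  [2,4]=2  [2,5]=2  [3,5]=1  [4,5]=2
  size 3 → [0,1,4]=3  [0,2,4]=6  [0,2,5]=6  [0,3,5]=3  [0,4,5]=6  [1,2,4]=3  [1,4,5]=3  [2,3,5]=3  [2,4,5]=6  [3,4,5]=3
  size 4 → [0,1,2,4]=12  [0,1,4,5]=12  [0,2,3,5]=12  [0,2,4,5]=24  [0,3,4,5]=12  [1,2,4,5]=12  [1,3,4,5]=6  [2,3,4,5]=12
  first=0(k) contributes 30
  first=1(m) contributes 60
  first=2(l) contributes 30
  first=3(i) contributes 60
|[w]| = 180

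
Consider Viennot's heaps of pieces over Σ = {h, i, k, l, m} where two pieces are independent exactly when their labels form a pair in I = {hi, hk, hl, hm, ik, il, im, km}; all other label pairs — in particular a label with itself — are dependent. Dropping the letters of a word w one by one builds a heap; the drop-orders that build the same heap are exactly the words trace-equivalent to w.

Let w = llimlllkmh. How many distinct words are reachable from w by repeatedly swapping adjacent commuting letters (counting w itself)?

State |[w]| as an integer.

180

#0=l has no predecessor
#1=l depends on [0:l]
#2=i has no predecessor
#3=m depends on [1:l]
#4=l depends on [3:m]
#5=l depends on [4:l]
#6=l depends on [5:l]
#7=k depends on [6:l]
#8=m depends on [6:l]
#9=h has no predecessor
sources: [0:l, 2:i, 9:h]
N(rest) = Σ N(rest − s) over sources s of rest; N(one piece) = 1:
  size 1 → [2]=1  [7]=1  [8]=1  [9]=1
  size 2 → [2,7]=2  [2,8]=2  [2,9]=2  [7,8]=2  [7,9]=2  [8,9]=2
  size 3 → [2,7,8]=6  [2,7,9]=6  [2,8,9]=6  [6,7,8]=2  [7,8,9]=6
  size 4 → [2,6,7,8]=8  [2,7,8,9]=24  [5,6,7,8]=2  [6,7,8,9]=8
  size 5 → [2,5,6,7,8]=10  [2,6,7,8,9]=40  [4,5,6,7,8]=2  [5,6,7,8,9]=10
  size 6 → [2,4,5,6,7,8]=12  [2,5,6,7,8,9]=60  [3,4,5,6,7,8]=2  [4,5,6,7,8,9]=12
  size 7 → [1,3,4,5,6,7,8]=2  [2,3,4,5,6,7,8]=14  [2,4,5,6,7,8,9]=84  [3,4,5,6,7,8,9]=14
  size 8 → [0,1,3,4,5,6,7,8]=2  [1,2,3,4,5,6,7,8]=16  [1,3,4,5,6,7,8,9]=16  [2,3,4,5,6,7,8,9]=112
  first=0(l) contributes 144
  first=2(i) contributes 18
  first=9(h) contributes 18
|[w]| = 180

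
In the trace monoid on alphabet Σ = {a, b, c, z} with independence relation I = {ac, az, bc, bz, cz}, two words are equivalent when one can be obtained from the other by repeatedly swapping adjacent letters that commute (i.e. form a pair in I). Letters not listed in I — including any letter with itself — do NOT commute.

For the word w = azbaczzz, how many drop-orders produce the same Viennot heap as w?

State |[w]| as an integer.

280

0(a) covers ∅
1(z) covers ∅
2(b) covers 0:a
3(a) covers 2:b
4(c) covers ∅
5(z) covers 1:z
6(z) covers 5:z
7(z) covers 6:z
floor of heap: 0:a, 1:z, 4:c
completions by unplaced set U, small U first (add the entries for U minus each lowest piece of U):
  |U|=1: {3}:1  {4}:1  {7}:1
  |U|=2: {2,3}:1  {3,4}:2  {3,7}:2  {4,7}:2  {6,7}:1
  |U|=3: {0,2,3}:1  {2,3,4}:3  {2,3,7}:3  {3,4,7}:6  {3,6,7}:3  {4,6,7}:3  {5,6,7}:1
  |U|=4: {0,2,3,4}:4  {0,2,3,7}:4  {1,5,6,7}:1  {2,3,4,7}:12  {2,3,6,7}:6  {3,4,6,7}:12  {3,5,6,7}:4  {4,5,6,7}:4
  |U|=5: {0,2,3,4,7}:20  {0,2,3,6,7}:10  {1,3,5,6,7}:5  {1,4,5,6,7}:5  {2,3,4,6,7}:30  {2,3,5,6,7}:10  {3,4,5,6,7}:20
  |U|=6: {0,2,3,4,6,7}:60  {0,2,3,5,6,7}:20  {1,2,3,5,6,7}:15  {1,3,4,5,6,7}:30  {2,3,4,5,6,7}:60
  start at 0(a): 105
  start at 1(z): 140
  start at 4(c): 35
sum over floor = 280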